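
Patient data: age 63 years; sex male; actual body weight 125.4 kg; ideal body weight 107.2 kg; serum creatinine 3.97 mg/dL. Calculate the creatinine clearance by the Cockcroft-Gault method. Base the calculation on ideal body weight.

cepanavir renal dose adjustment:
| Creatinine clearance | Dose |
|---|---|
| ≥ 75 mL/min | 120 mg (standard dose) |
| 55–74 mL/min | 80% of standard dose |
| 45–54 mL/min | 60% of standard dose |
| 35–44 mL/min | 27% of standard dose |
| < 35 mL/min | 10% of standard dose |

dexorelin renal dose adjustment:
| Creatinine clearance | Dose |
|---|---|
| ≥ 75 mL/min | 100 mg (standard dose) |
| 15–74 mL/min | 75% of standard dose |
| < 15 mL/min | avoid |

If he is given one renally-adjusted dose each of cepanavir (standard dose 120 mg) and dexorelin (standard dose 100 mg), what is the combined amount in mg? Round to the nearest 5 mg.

85 mg

CrCl = (140 − 63) × 107.2 / (72 × 3.97) = 8254.4 / 285.84 ≈ 28.9 mL/min
CrCl ≈ 29 mL/min.
cepanavir: < 35 mL/min → 10% of 120 mg = 12 mg.
dexorelin: 15–74 mL/min → 75% of 100 mg = 75 mg.
Total = 12 + 75 = 87 mg.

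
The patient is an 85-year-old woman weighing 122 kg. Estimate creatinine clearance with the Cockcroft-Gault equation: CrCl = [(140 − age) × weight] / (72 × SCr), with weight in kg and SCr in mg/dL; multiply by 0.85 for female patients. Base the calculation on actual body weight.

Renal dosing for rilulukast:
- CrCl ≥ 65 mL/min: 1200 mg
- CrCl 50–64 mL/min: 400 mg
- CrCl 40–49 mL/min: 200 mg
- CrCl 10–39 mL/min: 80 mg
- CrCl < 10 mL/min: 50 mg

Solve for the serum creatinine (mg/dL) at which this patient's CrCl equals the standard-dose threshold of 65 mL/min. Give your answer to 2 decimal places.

1.22 mg/dL

Standard dose requires CrCl ≥ 65 mL/min.
Set (140 − 85) × 122 × 0.85 / (72 × SCr) = 65
SCr = (140 − 85) × 122 × 0.85 / (72 × 65) = 1.219 mg/dL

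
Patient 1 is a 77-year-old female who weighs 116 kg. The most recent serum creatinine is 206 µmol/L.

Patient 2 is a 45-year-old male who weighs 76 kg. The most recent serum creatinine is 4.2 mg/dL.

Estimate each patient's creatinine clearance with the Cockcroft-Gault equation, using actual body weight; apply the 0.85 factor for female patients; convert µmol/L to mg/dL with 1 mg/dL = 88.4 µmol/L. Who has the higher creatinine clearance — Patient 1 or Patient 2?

Patient 1: SCr = 206 / 88.4 = 2.33 mg/dL
Patient 1: CrCl = (140 − 77) × 116 / (72 × 2.33) × 0.85 = 7308.0 / 167.76 × 0.85 ≈ 37.0 mL/min
Patient 2: CrCl = (140 − 45) × 76 / (72 × 4.2) = 7220.0 / 302.40 ≈ 23.9 mL/min
37.0 vs 23.9 mL/min → Patient 1 is higher.

Patient 1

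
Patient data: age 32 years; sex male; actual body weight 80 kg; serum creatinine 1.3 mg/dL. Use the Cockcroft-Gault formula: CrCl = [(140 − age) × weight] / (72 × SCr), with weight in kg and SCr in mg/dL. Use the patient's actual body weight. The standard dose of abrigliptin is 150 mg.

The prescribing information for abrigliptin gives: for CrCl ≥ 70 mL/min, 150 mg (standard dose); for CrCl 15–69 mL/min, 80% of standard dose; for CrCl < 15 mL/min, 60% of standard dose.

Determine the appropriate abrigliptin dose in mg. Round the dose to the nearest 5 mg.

150 mg

CrCl = (140 − 32) × 80 / (72 × 1.3) = 8640.0 / 93.60 ≈ 92.3 mL/min
CrCl ≈ 92 mL/min → bracket ≥ 70 mL/min.
100% of 150 mg = 150 mg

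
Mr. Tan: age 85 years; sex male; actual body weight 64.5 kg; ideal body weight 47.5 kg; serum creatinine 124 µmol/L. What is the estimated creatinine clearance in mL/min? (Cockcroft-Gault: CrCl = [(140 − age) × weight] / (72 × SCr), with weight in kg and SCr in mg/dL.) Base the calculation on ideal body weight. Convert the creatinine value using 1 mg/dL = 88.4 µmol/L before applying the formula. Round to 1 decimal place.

25.9 mL/min

SCr = 124 / 88.4 = 1.403 mg/dL
CrCl = (140 − 85) × 47.5 / (72 × 1.403) = 2612.5 / 101.02 ≈ 25.9 mL/min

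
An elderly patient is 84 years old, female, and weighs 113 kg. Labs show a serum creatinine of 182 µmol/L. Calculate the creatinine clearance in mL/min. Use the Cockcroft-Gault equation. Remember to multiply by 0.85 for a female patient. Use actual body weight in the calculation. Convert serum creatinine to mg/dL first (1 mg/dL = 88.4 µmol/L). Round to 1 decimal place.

SCr = 182 / 88.4 = 2.059 mg/dL
CrCl = (140 − 84) × 113 / (72 × 2.059) × 0.85 = 6328.0 / 148.25 × 0.85 ≈ 36.3 mL/min

36.3 mL/min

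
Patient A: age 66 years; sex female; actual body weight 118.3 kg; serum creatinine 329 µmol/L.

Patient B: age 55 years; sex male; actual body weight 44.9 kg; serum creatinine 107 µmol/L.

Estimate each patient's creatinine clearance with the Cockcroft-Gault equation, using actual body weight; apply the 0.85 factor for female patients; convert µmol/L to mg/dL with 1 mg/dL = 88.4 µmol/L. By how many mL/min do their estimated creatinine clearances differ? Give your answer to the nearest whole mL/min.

Patient A: SCr = 329 / 88.4 = 3.722 mg/dL
Patient A: CrCl = (140 − 66) × 118.3 / (72 × 3.722) × 0.85 = 8754.2 / 267.98 × 0.85 ≈ 27.8 mL/min
Patient B: SCr = 107 / 88.4 = 1.21 mg/dL
Patient B: CrCl = (140 − 55) × 44.9 / (72 × 1.21) = 3816.5 / 87.12 ≈ 43.8 mL/min
|27.8 − 43.8| = 16.0 mL/min

16 mL/min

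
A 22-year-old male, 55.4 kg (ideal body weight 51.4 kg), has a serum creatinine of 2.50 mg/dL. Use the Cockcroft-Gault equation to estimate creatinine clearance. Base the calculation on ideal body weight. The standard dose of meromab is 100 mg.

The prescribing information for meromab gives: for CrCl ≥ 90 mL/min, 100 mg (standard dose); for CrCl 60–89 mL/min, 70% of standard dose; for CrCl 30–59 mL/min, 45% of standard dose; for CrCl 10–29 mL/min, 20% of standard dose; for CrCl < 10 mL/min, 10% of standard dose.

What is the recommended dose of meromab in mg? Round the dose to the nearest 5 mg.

45 mg

CrCl = (140 − 22) × 51.4 / (72 × 2.5) = 6065.2 / 180.00 ≈ 33.7 mL/min
CrCl ≈ 34 mL/min → bracket 30–59 mL/min.
45% of 100 mg = 45 mg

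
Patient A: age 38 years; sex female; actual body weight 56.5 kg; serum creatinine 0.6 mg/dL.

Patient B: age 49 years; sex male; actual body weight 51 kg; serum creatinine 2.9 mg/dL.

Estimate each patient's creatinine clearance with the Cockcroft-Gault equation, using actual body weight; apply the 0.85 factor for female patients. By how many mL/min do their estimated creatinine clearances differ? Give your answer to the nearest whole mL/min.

Patient A: CrCl = (140 − 38) × 56.5 / (72 × 0.6) × 0.85 = 5763.0 / 43.20 × 0.85 ≈ 113.4 mL/min
Patient B: CrCl = (140 − 49) × 51 / (72 × 2.9) = 4641.0 / 208.80 ≈ 22.2 mL/min
|113.4 − 22.2| = 91.2 mL/min

91 mL/min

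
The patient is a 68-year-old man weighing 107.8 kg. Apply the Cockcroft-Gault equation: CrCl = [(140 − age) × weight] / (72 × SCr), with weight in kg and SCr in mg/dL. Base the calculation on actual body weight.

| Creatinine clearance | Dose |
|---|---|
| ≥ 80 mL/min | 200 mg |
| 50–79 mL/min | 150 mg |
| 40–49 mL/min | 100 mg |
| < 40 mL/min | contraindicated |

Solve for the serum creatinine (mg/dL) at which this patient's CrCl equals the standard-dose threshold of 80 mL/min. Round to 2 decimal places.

1.35 mg/dL

Standard dose requires CrCl ≥ 80 mL/min.
Set (140 − 68) × 107.8 / (72 × SCr) = 80
SCr = (140 − 68) × 107.8 / (72 × 80) = 1.347 mg/dL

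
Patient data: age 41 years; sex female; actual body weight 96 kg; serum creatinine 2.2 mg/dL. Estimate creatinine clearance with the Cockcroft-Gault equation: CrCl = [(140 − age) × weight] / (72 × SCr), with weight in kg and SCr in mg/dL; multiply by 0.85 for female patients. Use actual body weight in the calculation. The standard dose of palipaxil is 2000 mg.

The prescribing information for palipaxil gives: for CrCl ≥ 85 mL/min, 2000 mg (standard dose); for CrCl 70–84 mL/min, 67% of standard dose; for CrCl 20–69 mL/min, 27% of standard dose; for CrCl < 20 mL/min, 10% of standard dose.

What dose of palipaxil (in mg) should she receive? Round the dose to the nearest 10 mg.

540 mg

CrCl = (140 − 41) × 96 / (72 × 2.2) × 0.85 = 9504.0 / 158.40 × 0.85 ≈ 51.0 mL/min
CrCl ≈ 51 mL/min → bracket 20–69 mL/min.
27% of 2000 mg = 540 mg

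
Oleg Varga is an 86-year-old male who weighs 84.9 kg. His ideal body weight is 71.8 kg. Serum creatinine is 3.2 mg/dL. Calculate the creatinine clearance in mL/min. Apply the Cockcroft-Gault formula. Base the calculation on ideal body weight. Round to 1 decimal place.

CrCl = (140 − 86) × 71.8 / (72 × 3.2) = 3877.2 / 230.40 ≈ 16.8 mL/min

16.8 mL/min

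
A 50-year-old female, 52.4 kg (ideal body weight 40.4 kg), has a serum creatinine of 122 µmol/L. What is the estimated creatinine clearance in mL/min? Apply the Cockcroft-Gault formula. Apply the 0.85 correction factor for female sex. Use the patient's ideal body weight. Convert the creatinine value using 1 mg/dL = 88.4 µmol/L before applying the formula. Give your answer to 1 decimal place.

31.1 mL/min

SCr = 122 / 88.4 = 1.38 mg/dL
CrCl = (140 − 50) × 40.4 / (72 × 1.38) × 0.85 = 3636.0 / 99.36 × 0.85 ≈ 31.1 mL/min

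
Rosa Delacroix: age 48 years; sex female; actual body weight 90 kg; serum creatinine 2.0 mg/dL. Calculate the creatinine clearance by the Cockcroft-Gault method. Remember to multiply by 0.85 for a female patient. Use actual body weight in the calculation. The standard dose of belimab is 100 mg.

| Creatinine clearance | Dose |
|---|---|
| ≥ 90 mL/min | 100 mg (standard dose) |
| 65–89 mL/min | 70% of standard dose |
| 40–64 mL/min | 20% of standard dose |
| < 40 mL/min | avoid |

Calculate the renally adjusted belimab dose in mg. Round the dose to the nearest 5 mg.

CrCl = (140 − 48) × 90 / (72 × 2) × 0.85 = 8280.0 / 144.00 × 0.85 ≈ 48.9 mL/min
CrCl ≈ 49 mL/min → bracket 40–64 mL/min.
20% of 100 mg = 20 mg

20 mg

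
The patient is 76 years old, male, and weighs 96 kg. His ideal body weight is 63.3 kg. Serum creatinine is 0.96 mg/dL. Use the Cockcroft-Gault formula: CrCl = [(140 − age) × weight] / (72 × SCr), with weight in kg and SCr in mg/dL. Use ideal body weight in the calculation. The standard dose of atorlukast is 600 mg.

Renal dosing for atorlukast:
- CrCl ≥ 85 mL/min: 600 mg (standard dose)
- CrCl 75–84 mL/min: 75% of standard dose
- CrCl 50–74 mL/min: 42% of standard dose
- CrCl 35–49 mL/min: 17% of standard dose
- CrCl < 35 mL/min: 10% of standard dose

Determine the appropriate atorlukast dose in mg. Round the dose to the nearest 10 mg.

250 mg

CrCl = (140 − 76) × 63.3 / (72 × 0.96) = 4051.2 / 69.12 ≈ 58.6 mL/min
CrCl ≈ 59 mL/min → bracket 50–74 mL/min.
42% of 600 mg = 252 mg → 250 mg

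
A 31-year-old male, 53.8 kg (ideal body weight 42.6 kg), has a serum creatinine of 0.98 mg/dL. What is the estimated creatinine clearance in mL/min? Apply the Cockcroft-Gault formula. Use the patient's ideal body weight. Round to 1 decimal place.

65.8 mL/min

CrCl = (140 − 31) × 42.6 / (72 × 0.98) = 4643.4 / 70.56 ≈ 65.8 mL/min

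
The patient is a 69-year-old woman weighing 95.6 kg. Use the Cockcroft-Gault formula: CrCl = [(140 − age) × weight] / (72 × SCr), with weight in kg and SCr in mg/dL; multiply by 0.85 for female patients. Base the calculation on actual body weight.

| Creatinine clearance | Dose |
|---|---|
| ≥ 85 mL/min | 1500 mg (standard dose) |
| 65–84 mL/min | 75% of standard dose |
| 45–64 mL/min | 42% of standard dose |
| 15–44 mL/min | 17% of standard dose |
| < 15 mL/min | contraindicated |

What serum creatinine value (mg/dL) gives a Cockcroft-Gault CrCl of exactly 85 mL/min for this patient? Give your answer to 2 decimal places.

Standard dose requires CrCl ≥ 85 mL/min.
Set (140 − 69) × 95.6 × 0.85 / (72 × SCr) = 85
SCr = (140 − 69) × 95.6 × 0.85 / (72 × 85) = 0.943 mg/dL

0.94 mg/dL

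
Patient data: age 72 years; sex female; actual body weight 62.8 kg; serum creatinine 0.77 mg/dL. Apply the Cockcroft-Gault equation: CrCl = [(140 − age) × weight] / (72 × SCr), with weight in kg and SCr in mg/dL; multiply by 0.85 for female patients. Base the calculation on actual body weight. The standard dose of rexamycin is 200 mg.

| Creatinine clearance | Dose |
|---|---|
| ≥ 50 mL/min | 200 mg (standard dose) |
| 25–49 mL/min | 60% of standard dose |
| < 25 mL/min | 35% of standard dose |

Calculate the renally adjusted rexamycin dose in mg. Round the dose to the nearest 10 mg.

CrCl = (140 − 72) × 62.8 / (72 × 0.77) × 0.85 = 4270.4 / 55.44 × 0.85 ≈ 65.5 mL/min
CrCl ≈ 65 mL/min → bracket ≥ 50 mL/min.
100% of 200 mg = 200 mg

200 mg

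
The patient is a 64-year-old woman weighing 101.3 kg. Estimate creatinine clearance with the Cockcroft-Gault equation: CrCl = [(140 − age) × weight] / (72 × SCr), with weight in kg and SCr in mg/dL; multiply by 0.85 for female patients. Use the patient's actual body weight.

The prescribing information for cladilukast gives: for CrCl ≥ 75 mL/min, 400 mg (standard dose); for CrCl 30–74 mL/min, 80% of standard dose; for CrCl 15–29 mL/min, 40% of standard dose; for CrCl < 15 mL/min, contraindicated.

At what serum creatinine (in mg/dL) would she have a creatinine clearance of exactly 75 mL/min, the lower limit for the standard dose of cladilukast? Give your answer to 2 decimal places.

1.21 mg/dL

Standard dose requires CrCl ≥ 75 mL/min.
Set (140 − 64) × 101.3 × 0.85 / (72 × SCr) = 75
SCr = (140 − 64) × 101.3 × 0.85 / (72 × 75) = 1.212 mg/dL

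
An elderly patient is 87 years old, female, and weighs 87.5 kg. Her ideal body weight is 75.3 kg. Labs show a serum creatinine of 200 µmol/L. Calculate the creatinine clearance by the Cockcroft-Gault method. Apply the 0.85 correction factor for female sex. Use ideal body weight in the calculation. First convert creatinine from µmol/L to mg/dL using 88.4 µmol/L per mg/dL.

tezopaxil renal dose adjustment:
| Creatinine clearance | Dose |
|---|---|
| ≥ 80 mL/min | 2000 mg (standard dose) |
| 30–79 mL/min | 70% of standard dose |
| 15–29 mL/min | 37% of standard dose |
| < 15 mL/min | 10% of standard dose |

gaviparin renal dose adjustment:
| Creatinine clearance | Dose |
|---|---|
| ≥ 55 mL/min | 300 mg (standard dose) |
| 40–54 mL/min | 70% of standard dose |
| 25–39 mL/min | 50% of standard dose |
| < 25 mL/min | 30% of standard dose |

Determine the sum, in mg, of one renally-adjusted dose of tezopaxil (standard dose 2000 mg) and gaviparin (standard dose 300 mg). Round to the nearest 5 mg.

SCr = 200 / 88.4 = 2.262 mg/dL
CrCl = (140 − 87) × 75.3 / (72 × 2.262) × 0.85 = 3990.9 / 162.86 × 0.85 ≈ 20.8 mL/min
CrCl ≈ 21 mL/min.
tezopaxil: 15–29 mL/min → 37% of 2000 mg = 740 mg.
gaviparin: < 25 mL/min → 30% of 300 mg = 90 mg.
Total = 740 + 90 = 830 mg.

830 mg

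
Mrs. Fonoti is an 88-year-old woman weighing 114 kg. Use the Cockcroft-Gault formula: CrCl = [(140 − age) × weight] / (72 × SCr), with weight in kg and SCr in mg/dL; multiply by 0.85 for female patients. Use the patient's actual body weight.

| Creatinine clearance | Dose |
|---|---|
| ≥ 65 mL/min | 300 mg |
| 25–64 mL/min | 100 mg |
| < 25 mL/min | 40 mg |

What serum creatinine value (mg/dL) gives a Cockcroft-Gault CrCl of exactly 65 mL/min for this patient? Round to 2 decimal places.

1.08 mg/dL

Standard dose requires CrCl ≥ 65 mL/min.
Set (140 − 88) × 114 × 0.85 / (72 × SCr) = 65
SCr = (140 − 88) × 114 × 0.85 / (72 × 65) = 1.077 mg/dL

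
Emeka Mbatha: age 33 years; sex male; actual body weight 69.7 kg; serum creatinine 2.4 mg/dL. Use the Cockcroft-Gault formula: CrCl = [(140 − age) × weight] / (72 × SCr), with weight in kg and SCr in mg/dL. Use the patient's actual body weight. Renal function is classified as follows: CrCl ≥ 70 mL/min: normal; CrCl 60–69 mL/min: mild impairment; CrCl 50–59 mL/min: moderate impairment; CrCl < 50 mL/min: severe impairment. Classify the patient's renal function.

severe impairment

CrCl = (140 − 33) × 69.7 / (72 × 2.4) = 7457.9 / 172.80 ≈ 43.2 mL/min
43 mL/min falls in the 'severe impairment' range.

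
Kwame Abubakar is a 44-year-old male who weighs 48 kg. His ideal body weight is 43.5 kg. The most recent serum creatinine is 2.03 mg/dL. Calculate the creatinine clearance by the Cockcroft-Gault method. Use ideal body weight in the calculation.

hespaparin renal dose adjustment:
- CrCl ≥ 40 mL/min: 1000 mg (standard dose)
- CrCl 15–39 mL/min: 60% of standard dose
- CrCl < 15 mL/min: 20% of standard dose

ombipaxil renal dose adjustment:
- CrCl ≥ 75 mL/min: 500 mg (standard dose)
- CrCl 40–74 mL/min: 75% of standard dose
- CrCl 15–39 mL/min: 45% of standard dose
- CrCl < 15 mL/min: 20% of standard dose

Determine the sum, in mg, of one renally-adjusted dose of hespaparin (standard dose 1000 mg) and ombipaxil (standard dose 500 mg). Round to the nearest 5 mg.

CrCl = (140 − 44) × 43.5 / (72 × 2.03) = 4176.0 / 146.16 ≈ 28.6 mL/min
CrCl ≈ 29 mL/min.
hespaparin: 15–39 mL/min → 60% of 1000 mg = 600 mg.
ombipaxil: 15–39 mL/min → 45% of 500 mg = 225 mg.
Total = 600 + 225 = 825 mg.

825 mg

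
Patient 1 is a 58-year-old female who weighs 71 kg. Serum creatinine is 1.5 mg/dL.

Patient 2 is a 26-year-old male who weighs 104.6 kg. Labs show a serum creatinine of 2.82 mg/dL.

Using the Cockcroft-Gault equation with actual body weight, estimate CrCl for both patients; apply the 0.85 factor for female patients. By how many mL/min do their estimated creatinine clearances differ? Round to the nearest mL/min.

13 mL/min

Patient 1: CrCl = (140 − 58) × 71 / (72 × 1.5) × 0.85 = 5822.0 / 108.00 × 0.85 ≈ 45.8 mL/min
Patient 2: CrCl = (140 − 26) × 104.6 / (72 × 2.82) = 11924.4 / 203.04 ≈ 58.7 mL/min
|45.8 − 58.7| = 12.9 mL/min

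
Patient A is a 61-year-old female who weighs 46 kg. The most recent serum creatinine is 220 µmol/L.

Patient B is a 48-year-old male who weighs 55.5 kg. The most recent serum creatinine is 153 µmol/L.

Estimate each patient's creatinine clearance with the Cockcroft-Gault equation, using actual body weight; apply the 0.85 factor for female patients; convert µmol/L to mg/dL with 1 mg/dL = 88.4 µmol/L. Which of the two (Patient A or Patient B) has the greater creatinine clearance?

Patient B

Patient A: SCr = 220 / 88.4 = 2.489 mg/dL
Patient A: CrCl = (140 − 61) × 46 / (72 × 2.489) × 0.85 = 3634.0 / 179.21 × 0.85 ≈ 17.2 mL/min
Patient B: SCr = 153 / 88.4 = 1.731 mg/dL
Patient B: CrCl = (140 − 48) × 55.5 / (72 × 1.731) = 5106.0 / 124.63 ≈ 41.0 mL/min
17.2 vs 41.0 mL/min → Patient B is higher.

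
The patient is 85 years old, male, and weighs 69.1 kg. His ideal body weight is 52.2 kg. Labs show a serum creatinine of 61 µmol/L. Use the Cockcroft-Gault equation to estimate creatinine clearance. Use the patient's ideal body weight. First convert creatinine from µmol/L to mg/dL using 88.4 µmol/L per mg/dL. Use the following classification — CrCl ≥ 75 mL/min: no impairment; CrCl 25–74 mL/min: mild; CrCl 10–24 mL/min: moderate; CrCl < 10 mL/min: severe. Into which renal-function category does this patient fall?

mild

SCr = 61 / 88.4 = 0.69 mg/dL
CrCl = (140 − 85) × 52.2 / (72 × 0.69) = 2871.0 / 49.68 ≈ 57.8 mL/min
58 mL/min falls in the 'mild' range.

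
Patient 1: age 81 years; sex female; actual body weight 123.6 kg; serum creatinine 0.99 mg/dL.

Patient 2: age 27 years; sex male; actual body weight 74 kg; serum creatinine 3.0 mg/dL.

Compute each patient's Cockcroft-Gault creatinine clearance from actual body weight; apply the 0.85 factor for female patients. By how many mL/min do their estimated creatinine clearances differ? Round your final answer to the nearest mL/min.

Patient 1: CrCl = (140 − 81) × 123.6 / (72 × 0.99) × 0.85 = 7292.4 / 71.28 × 0.85 ≈ 87.0 mL/min
Patient 2: CrCl = (140 − 27) × 74 / (72 × 3) = 8362.0 / 216.00 ≈ 38.7 mL/min
|87.0 − 38.7| = 48.3 mL/min

48 mL/min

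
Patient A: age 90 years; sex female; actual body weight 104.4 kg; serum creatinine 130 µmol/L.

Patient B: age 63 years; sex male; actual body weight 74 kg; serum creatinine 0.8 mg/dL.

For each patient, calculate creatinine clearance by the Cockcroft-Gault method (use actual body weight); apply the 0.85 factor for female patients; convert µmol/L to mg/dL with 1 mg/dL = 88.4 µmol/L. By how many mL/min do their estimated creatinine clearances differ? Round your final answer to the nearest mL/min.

57 mL/min

Patient A: SCr = 130 / 88.4 = 1.471 mg/dL
Patient A: CrCl = (140 − 90) × 104.4 / (72 × 1.471) × 0.85 = 5220.0 / 105.91 × 0.85 ≈ 41.9 mL/min
Patient B: CrCl = (140 − 63) × 74 / (72 × 0.8) = 5698.0 / 57.60 ≈ 98.9 mL/min
|41.9 − 98.9| = 57.0 mL/min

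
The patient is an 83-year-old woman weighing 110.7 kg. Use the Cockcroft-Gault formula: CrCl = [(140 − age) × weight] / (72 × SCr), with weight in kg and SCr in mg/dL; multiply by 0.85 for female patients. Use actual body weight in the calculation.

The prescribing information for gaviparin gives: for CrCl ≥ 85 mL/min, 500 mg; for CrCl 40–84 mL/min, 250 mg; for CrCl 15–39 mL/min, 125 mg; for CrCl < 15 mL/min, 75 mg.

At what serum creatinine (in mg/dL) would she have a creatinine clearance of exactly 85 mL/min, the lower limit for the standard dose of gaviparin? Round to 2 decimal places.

0.88 mg/dL

Standard dose requires CrCl ≥ 85 mL/min.
Set (140 − 83) × 110.7 × 0.85 / (72 × SCr) = 85
SCr = (140 − 83) × 110.7 × 0.85 / (72 × 85) = 0.876 mg/dL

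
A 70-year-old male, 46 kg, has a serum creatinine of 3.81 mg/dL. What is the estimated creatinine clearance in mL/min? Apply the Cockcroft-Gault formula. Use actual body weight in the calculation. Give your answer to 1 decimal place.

11.7 mL/min

CrCl = (140 − 70) × 46 / (72 × 3.81) = 3220.0 / 274.32 ≈ 11.7 mL/min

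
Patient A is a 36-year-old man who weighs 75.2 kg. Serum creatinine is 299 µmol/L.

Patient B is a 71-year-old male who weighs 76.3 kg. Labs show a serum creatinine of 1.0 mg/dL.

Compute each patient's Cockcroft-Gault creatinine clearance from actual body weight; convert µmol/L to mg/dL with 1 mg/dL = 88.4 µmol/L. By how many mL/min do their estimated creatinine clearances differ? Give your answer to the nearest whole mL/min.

Patient A: SCr = 299 / 88.4 = 3.382 mg/dL
Patient A: CrCl = (140 − 36) × 75.2 / (72 × 3.382) = 7820.8 / 243.50 ≈ 32.1 mL/min
Patient B: CrCl = (140 − 71) × 76.3 / (72 × 1) = 5264.7 / 72.00 ≈ 73.1 mL/min
|32.1 − 73.1| = 41.0 mL/min

41 mL/min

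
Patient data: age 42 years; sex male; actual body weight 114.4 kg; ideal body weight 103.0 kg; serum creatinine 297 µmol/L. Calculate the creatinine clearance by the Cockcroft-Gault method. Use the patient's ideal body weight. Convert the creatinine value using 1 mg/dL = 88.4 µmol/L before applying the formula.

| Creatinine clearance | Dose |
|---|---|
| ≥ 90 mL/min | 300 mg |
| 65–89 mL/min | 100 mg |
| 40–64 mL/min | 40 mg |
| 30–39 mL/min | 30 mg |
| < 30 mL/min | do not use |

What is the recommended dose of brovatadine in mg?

40 mg

SCr = 297 / 88.4 = 3.36 mg/dL
CrCl = (140 − 42) × 103 / (72 × 3.36) = 10094.0 / 241.92 ≈ 41.7 mL/min
CrCl ≈ 42 mL/min → bracket 40–64 mL/min.
Dose for this bracket: 40 mg.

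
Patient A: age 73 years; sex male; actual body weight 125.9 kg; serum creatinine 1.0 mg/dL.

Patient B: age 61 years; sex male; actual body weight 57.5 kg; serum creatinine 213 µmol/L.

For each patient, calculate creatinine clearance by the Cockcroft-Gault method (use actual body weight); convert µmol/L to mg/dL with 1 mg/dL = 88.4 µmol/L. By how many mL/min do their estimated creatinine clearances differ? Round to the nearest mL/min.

Patient A: CrCl = (140 − 73) × 125.9 / (72 × 1) = 8435.3 / 72.00 ≈ 117.2 mL/min
Patient B: SCr = 213 / 88.4 = 2.41 mg/dL
Patient B: CrCl = (140 − 61) × 57.5 / (72 × 2.41) = 4542.5 / 173.52 ≈ 26.2 mL/min
|117.2 − 26.2| = 91.0 mL/min

91 mL/min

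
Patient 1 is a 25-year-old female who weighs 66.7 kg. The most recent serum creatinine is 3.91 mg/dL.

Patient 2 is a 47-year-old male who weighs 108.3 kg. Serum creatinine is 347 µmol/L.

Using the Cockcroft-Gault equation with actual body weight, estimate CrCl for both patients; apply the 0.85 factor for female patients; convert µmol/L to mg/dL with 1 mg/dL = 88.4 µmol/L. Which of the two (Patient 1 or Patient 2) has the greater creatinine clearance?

Patient 1: CrCl = (140 − 25) × 66.7 / (72 × 3.91) × 0.85 = 7670.5 / 281.52 × 0.85 ≈ 23.2 mL/min
Patient 2: SCr = 347 / 88.4 = 3.925 mg/dL
Patient 2: CrCl = (140 − 47) × 108.3 / (72 × 3.925) = 10071.9 / 282.60 ≈ 35.6 mL/min
23.2 vs 35.6 mL/min → Patient 2 is higher.

Patient 2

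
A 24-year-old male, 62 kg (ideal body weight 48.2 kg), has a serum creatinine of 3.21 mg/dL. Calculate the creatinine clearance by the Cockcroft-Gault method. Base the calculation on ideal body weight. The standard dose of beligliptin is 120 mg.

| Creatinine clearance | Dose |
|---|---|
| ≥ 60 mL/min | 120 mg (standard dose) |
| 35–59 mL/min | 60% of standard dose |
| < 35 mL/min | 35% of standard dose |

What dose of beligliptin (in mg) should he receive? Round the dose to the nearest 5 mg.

CrCl = (140 − 24) × 48.2 / (72 × 3.21) = 5591.2 / 231.12 ≈ 24.2 mL/min
CrCl ≈ 24 mL/min → bracket < 35 mL/min.
35% of 120 mg = 42 mg → 40 mg

40 mg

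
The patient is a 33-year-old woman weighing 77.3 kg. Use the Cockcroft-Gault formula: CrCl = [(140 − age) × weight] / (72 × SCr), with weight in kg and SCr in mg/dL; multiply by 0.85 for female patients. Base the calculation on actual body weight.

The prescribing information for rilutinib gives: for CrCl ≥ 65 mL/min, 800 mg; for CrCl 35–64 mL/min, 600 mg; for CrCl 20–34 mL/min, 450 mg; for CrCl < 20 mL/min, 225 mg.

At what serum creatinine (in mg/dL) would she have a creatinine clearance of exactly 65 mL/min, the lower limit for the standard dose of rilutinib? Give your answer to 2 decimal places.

1.50 mg/dL

Standard dose requires CrCl ≥ 65 mL/min.
Set (140 − 33) × 77.3 × 0.85 / (72 × SCr) = 65
SCr = (140 − 33) × 77.3 × 0.85 / (72 × 65) = 1.502 mg/dL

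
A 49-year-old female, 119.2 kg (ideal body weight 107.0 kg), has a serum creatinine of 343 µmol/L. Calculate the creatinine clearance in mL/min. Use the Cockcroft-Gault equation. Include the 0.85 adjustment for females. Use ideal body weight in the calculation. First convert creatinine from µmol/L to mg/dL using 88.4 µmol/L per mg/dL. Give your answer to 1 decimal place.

SCr = 343 / 88.4 = 3.88 mg/dL
CrCl = (140 − 49) × 107 / (72 × 3.88) × 0.85 = 9737.0 / 279.36 × 0.85 ≈ 29.6 mL/min

29.6 mL/min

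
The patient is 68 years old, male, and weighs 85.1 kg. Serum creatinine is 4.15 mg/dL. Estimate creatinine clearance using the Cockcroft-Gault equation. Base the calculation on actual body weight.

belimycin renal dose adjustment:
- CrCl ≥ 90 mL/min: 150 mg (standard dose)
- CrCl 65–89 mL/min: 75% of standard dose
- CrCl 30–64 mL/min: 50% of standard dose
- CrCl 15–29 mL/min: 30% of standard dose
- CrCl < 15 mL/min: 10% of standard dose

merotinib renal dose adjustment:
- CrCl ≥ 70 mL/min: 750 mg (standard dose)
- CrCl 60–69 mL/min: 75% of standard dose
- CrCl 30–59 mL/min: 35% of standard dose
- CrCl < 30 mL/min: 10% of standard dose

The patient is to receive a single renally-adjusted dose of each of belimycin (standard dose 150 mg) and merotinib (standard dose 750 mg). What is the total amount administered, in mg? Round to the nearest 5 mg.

CrCl = (140 − 68) × 85.1 / (72 × 4.15) = 6127.2 / 298.80 ≈ 20.5 mL/min
CrCl ≈ 21 mL/min.
belimycin: 15–29 mL/min → 30% of 150 mg = 45 mg.
merotinib: < 30 mL/min → 10% of 750 mg = 75 mg.
Total = 45 + 75 = 120 mg.

120 mg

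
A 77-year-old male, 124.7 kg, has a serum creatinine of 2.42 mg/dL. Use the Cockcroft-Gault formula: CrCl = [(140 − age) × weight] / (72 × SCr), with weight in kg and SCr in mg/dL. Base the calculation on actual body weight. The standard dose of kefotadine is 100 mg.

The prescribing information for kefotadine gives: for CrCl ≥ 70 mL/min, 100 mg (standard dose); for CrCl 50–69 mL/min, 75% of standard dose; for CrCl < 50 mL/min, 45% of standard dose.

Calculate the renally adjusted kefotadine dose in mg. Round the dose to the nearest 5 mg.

45 mg

CrCl = (140 − 77) × 124.7 / (72 × 2.42) = 7856.1 / 174.24 ≈ 45.1 mL/min
CrCl ≈ 45 mL/min → bracket < 50 mL/min.
45% of 100 mg = 45 mg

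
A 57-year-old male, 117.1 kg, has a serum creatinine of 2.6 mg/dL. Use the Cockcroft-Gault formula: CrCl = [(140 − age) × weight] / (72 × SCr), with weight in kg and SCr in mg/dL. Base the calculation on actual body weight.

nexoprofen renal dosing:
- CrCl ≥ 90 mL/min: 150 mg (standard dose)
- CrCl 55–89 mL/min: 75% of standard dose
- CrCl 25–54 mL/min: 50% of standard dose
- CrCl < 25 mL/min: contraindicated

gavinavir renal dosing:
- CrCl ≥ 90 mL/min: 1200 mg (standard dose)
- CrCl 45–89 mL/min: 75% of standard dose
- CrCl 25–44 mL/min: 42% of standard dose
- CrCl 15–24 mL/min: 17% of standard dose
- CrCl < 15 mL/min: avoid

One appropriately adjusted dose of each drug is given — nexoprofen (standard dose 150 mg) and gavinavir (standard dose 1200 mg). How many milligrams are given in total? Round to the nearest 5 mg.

CrCl = (140 − 57) × 117.1 / (72 × 2.6) = 9719.3 / 187.20 ≈ 51.9 mL/min
CrCl ≈ 52 mL/min.
nexoprofen: 25–54 mL/min → 50% of 150 mg = 75 mg.
gavinavir: 45–89 mL/min → 75% of 1200 mg = 900 mg.
Total = 75 + 900 = 975 mg.

975 mg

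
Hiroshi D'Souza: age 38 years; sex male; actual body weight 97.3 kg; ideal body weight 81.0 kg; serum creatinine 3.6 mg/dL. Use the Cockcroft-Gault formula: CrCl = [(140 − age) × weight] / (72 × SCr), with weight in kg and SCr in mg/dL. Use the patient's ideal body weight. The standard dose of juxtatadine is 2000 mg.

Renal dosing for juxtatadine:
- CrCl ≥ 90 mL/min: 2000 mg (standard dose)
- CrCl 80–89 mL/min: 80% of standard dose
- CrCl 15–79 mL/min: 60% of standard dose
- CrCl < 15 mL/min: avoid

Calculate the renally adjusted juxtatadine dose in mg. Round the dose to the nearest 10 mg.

CrCl = (140 − 38) × 81 / (72 × 3.6) = 8262.0 / 259.20 ≈ 31.9 mL/min
CrCl ≈ 32 mL/min → bracket 15–79 mL/min.
60% of 2000 mg = 1200 mg

1200 mg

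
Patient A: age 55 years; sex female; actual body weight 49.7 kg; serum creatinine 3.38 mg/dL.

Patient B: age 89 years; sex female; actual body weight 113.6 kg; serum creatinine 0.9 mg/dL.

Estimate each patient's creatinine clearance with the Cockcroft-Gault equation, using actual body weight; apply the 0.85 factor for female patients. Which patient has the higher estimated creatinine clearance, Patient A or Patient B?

Patient B

Patient A: CrCl = (140 − 55) × 49.7 / (72 × 3.38) × 0.85 = 4224.5 / 243.36 × 0.85 ≈ 14.8 mL/min
Patient B: CrCl = (140 − 89) × 113.6 / (72 × 0.9) × 0.85 = 5793.6 / 64.80 × 0.85 ≈ 76.0 mL/min
14.8 vs 76.0 mL/min → Patient B is higher.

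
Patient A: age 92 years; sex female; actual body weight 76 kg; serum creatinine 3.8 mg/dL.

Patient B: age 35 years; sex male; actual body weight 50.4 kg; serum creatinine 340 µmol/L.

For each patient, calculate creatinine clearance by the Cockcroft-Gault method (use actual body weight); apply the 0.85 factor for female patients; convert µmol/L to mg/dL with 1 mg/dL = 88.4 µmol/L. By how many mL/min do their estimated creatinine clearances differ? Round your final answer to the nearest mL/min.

8 mL/min

Patient A: CrCl = (140 − 92) × 76 / (72 × 3.8) × 0.85 = 3648.0 / 273.60 × 0.85 ≈ 11.3 mL/min
Patient B: SCr = 340 / 88.4 = 3.846 mg/dL
Patient B: CrCl = (140 − 35) × 50.4 / (72 × 3.846) = 5292.0 / 276.91 ≈ 19.1 mL/min
|11.3 − 19.1| = 7.8 mL/min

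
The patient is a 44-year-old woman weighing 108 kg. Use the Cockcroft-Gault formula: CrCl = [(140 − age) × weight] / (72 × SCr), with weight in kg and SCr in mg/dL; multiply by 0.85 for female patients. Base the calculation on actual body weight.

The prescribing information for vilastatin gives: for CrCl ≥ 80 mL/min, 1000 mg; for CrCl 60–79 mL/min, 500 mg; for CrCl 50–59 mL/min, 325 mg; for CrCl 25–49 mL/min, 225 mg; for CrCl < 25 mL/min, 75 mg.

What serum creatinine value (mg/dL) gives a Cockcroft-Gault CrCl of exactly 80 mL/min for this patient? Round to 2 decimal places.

1.53 mg/dL

Standard dose requires CrCl ≥ 80 mL/min.
Set (140 − 44) × 108 × 0.85 / (72 × SCr) = 80
SCr = (140 − 44) × 108 × 0.85 / (72 × 80) = 1.530 mg/dL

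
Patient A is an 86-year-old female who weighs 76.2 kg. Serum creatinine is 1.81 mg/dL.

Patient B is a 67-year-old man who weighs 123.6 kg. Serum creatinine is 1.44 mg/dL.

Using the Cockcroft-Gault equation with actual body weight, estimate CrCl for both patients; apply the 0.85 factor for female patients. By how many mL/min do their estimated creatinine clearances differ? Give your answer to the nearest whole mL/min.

Patient A: CrCl = (140 − 86) × 76.2 / (72 × 1.81) × 0.85 = 4114.8 / 130.32 × 0.85 ≈ 26.8 mL/min
Patient B: CrCl = (140 − 67) × 123.6 / (72 × 1.44) = 9022.8 / 103.68 ≈ 87.0 mL/min
|26.8 − 87.0| = 60.2 mL/min

60 mL/min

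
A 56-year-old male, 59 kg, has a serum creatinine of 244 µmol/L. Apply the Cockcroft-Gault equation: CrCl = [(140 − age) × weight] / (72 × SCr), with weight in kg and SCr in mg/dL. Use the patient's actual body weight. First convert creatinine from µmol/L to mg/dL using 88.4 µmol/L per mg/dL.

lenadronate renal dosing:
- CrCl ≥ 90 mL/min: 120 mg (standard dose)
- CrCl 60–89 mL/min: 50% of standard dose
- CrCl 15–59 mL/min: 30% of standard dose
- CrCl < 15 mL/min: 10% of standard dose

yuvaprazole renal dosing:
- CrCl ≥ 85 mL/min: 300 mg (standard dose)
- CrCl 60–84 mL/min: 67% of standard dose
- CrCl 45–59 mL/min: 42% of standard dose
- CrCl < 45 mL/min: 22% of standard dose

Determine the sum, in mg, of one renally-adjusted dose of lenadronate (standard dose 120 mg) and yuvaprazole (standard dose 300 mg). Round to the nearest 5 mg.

SCr = 244 / 88.4 = 2.76 mg/dL
CrCl = (140 − 56) × 59 / (72 × 2.76) = 4956.0 / 198.72 ≈ 24.9 mL/min
CrCl ≈ 25 mL/min.
lenadronate: 15–59 mL/min → 30% of 120 mg = 36 mg.
yuvaprazole: < 45 mL/min → 22% of 300 mg = 66 mg.
Total = 36 + 66 = 102 mg.

100 mg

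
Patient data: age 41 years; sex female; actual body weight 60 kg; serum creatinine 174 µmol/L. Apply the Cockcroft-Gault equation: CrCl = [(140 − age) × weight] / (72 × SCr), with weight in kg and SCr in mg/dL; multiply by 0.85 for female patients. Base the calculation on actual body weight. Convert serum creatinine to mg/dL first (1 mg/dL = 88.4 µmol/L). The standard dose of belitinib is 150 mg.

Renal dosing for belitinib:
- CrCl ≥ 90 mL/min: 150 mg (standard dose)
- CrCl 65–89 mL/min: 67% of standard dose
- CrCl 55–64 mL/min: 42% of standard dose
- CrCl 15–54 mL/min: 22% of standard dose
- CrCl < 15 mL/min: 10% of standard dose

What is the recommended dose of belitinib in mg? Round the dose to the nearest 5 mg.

35 mg

SCr = 174 / 88.4 = 1.968 mg/dL
CrCl = (140 − 41) × 60 / (72 × 1.968) × 0.85 = 5940.0 / 141.70 × 0.85 ≈ 35.6 mL/min
CrCl ≈ 36 mL/min → bracket 15–54 mL/min.
22% of 150 mg = 33 mg → 35 mg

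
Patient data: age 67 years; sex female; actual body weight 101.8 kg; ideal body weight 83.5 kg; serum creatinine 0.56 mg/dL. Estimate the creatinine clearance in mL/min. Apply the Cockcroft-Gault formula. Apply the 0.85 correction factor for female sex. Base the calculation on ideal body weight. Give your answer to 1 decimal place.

CrCl = (140 − 67) × 83.5 / (72 × 0.56) × 0.85 = 6095.5 / 40.32 × 0.85 ≈ 128.5 mL/min

128.5 mL/min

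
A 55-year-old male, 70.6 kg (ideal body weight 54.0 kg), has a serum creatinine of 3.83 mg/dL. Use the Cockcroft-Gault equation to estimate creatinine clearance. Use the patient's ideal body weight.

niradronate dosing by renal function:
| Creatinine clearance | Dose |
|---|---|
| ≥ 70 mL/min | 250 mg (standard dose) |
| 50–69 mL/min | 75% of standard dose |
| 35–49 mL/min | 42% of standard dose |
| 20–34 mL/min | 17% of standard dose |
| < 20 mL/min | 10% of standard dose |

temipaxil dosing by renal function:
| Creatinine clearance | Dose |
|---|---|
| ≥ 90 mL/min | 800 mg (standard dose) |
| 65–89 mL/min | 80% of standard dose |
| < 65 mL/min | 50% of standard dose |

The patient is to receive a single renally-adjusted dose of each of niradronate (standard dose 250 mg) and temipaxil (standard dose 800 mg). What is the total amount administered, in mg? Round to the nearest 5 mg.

425 mg

CrCl = (140 − 55) × 54 / (72 × 3.83) = 4590.0 / 275.76 ≈ 16.6 mL/min
CrCl ≈ 17 mL/min.
niradronate: < 20 mL/min → 10% of 250 mg = 25 mg.
temipaxil: < 65 mL/min → 50% of 800 mg = 400 mg.
Total = 25 + 400 = 425 mg.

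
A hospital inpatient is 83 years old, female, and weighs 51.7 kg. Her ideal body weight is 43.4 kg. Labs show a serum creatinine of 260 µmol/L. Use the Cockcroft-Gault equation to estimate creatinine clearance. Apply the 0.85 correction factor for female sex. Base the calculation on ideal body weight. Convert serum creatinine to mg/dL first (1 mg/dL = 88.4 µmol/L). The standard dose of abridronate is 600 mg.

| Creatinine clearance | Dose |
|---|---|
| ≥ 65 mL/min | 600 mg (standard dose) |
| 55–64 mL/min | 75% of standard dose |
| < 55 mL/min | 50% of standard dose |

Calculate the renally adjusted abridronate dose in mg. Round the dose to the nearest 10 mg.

SCr = 260 / 88.4 = 2.941 mg/dL
CrCl = (140 − 83) × 43.4 / (72 × 2.941) × 0.85 = 2473.8 / 211.75 × 0.85 ≈ 9.9 mL/min
CrCl ≈ 10 mL/min → bracket < 55 mL/min.
50% of 600 mg = 300 mg

300 mg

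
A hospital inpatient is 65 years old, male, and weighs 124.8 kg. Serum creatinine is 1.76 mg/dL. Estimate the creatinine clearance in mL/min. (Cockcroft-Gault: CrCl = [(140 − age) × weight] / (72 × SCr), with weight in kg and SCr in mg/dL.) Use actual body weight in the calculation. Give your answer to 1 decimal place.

73.9 mL/min

CrCl = (140 − 65) × 124.8 / (72 × 1.76) = 9360.0 / 126.72 ≈ 73.9 mL/min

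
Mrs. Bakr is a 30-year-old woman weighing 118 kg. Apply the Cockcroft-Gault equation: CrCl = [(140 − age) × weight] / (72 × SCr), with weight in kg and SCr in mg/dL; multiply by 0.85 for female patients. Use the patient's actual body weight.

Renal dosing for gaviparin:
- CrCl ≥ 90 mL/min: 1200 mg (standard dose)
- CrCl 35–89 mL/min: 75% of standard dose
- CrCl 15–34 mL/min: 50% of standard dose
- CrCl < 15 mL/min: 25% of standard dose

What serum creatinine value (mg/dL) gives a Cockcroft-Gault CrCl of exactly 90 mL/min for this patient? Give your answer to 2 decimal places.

1.70 mg/dL

Standard dose requires CrCl ≥ 90 mL/min.
Set (140 − 30) × 118 × 0.85 / (72 × SCr) = 90
SCr = (140 − 30) × 118 × 0.85 / (72 × 90) = 1.703 mg/dL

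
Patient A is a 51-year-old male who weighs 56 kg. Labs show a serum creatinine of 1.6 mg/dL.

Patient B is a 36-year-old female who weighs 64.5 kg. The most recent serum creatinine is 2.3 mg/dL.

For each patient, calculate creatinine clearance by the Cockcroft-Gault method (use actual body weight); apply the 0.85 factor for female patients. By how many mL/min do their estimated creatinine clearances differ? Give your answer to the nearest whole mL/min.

9 mL/min

Patient A: CrCl = (140 − 51) × 56 / (72 × 1.6) = 4984.0 / 115.20 ≈ 43.3 mL/min
Patient B: CrCl = (140 − 36) × 64.5 / (72 × 2.3) × 0.85 = 6708.0 / 165.60 × 0.85 ≈ 34.4 mL/min
|43.3 − 34.4| = 8.9 mL/min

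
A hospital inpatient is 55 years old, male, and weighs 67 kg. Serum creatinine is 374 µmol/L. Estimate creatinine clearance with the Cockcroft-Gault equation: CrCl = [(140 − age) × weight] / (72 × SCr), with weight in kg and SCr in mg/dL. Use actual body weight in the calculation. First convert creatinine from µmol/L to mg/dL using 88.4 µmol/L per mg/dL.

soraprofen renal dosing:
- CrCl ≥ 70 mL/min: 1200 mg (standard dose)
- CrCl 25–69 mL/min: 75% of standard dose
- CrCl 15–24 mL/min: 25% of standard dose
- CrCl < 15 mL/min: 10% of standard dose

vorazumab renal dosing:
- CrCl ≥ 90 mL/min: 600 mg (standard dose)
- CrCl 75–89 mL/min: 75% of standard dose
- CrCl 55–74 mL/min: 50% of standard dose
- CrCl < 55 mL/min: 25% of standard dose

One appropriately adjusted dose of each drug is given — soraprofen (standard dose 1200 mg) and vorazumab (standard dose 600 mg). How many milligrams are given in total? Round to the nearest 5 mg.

SCr = 374 / 88.4 = 4.231 mg/dL
CrCl = (140 − 55) × 67 / (72 × 4.231) = 5695.0 / 304.63 ≈ 18.7 mL/min
CrCl ≈ 19 mL/min.
soraprofen: 15–24 mL/min → 25% of 1200 mg = 300 mg.
vorazumab: < 55 mL/min → 25% of 600 mg = 150 mg.
Total = 300 + 150 = 450 mg.

450 mg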